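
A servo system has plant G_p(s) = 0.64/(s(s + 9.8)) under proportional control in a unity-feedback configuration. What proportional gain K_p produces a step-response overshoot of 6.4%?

From %OS = 100·exp(−πζ/√(1−ζ²)) = 6.4%, ζ = −ln(0.064)/√(π²+ln²(0.064)) = 0.6585.
Characteristic equation s² + 9.8s + 0.64K_p = 0 gives ζ = 9.8/(2√(0.64K_p)).
Setting ζ = 0.6585: √(0.64K_p) = 9.8/(2·0.6585) = 7.441, so K_p = 55.37/0.64 = 86.5.

K_p = 86.5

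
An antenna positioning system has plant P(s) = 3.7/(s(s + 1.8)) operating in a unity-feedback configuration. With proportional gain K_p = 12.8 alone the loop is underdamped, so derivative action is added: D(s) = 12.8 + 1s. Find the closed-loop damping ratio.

ζ = 0.4

Forward path: (12.8 + 1s)·3.7/(s(s+1.8)). The closed-loop characteristic equation is s² + (1.8 + 3.7·1)s + 3.7·12.8 = 0.
That is s² + 5.5s + 47.36 = 0, so ω_n = 6.882 rad/s and ζ = 5.5/(2·6.882) = 0.3996.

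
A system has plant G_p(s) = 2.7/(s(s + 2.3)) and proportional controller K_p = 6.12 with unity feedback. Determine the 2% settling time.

The closed-loop denominator s² + 2.3s + 16.52 gives ω_n = √16.52 = 4.065 and ζ = 2.3/(2ω_n) = 0.2829.
2% settling time T_s ≈ 4/(ζω_n) = 4/1.15 = 3.48 s.

T_s ≈ 3.48 s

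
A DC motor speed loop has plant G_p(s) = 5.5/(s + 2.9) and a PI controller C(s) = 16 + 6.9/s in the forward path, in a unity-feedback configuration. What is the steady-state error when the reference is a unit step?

The open loop C(s)G_p(s) has a pole at the origin (type 1), so the static position error constant is infinite and e_ss = 1/(1+∞) = 0.

0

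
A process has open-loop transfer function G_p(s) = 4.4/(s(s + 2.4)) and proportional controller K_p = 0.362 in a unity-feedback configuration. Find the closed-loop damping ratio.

With unity feedback the closed-loop characteristic equation is s² + 2.4s + 0.362·4.4 = s² + 2.4s + 1.593 = 0.
Matching s² + 2ζω_n s + ω_n²: ω_n = √1.593 = 1.262 rad/s and 2ζω_n = 2.4, so ζ = 2.4/(2·1.262) = 0.951.

ζ = 0.951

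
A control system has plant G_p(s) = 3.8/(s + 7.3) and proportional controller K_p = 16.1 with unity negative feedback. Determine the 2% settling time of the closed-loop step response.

T_s ≈ 0.0584 s

Closed-loop transfer function: T(s) = K_p·G_p(s)/(1 + K_p·G_p(s)) = 61.18/(s + 7.3 + 61.18) = 61.18/(s + 68.48).
Time constant τ = 1/68.48 = 0.0146 s, so the 2% settling time is about 4τ = 0.0584 s.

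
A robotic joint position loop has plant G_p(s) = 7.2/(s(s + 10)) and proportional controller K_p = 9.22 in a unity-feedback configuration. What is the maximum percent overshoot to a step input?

Closed-loop characteristic equation: s² + 10s + 66.38 = 0, so ω_n = 8.148 rad/s and ζ = 10/(2·8.148) = 0.6137.
%OS = 100·exp(−πζ/√(1−ζ²)) = 100·exp(−π·0.6137/√0.6234) = 8.7%.

8.7%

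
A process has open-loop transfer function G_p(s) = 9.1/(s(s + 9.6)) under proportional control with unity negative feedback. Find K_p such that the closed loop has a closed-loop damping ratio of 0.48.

K_p = 11

Closed-loop characteristic equation: s² + 9.6s + K_p·9.1 = 0.
So ω_n = √(9.1K_p) and 2ζω_n = 9.6, giving ζ = 9.6/(2√(9.1K_p)).
Setting ζ = 0.48: √(9.1K_p) = 9.6/(2·0.48) = 10, so K_p = 100/9.1 = 11.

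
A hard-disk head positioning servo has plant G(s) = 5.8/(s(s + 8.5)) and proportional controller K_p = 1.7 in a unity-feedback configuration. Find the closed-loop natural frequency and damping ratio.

ω_n = 3.14 rad/s, ζ = 1.35

The closed-loop denominator is s(s+8.5) + 1.7·5.8 = s² + 8.5s + 9.86.
Matching s² + 2ζω_n s + ω_n²: ω_n = √9.86 = 3.14 rad/s and 2ζω_n = 8.5, so ζ = 8.5/(2·3.14) = 1.35.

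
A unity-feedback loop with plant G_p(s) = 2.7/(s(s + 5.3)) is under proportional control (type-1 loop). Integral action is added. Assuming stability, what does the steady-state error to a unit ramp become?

0

The integrator raises the loop to type 2, so K_v → ∞ and e_ss to a ramp is zero.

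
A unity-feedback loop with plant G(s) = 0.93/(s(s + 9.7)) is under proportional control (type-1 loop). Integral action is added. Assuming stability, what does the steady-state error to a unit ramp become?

The integrator raises the loop to type 2, so K_v → ∞ and e_ss to a ramp is zero.

0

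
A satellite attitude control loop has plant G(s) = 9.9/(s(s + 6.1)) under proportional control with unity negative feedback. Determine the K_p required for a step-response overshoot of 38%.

From %OS = 100·exp(−πζ/√(1−ζ²)) = 38%, ζ = −ln(0.38)/√(π²+ln²(0.38)) = 0.2943.
Characteristic equation s² + 6.1s + 9.9K_p = 0 gives ζ = 6.1/(2√(9.9K_p)).
Setting ζ = 0.2943: √(9.9K_p) = 6.1/(2·0.2943) = 10.36, so K_p = 107.4/9.9 = 10.8.

K_p = 10.8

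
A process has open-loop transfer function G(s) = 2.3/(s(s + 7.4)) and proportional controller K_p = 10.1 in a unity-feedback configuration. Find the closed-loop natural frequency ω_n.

ω_n = 4.82 rad/s

With unity feedback the closed-loop characteristic equation is s² + 7.4s + 10.1·2.3 = s² + 7.4s + 23.23 = 0.
So ω_n² = 23.23 ⇒ ω_n = 4.82 rad/s, and ζ = 7.4/(2ω_n) = 0.768.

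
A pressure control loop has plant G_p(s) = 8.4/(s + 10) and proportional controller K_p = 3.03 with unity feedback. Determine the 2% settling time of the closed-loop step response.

T_s ≈ 0.113 s

Closed-loop transfer function: T(s) = K_p·G_p(s)/(1 + K_p·G_p(s)) = 25.45/(s + 10 + 25.45) = 25.45/(s + 35.45).
Time constant τ = 1/35.45 = 0.02821 s, so the 2% settling time is about 4τ = 0.113 s.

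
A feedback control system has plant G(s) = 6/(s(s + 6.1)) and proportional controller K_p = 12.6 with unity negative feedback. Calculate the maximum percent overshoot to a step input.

30.8%

Closed-loop characteristic equation: s² + 6.1s + 75.6 = 0, so ω_n = 8.695 rad/s and ζ = 6.1/(2·8.695) = 0.3508.
%OS = 100·exp(−πζ/√(1−ζ²)) = 100·exp(−π·0.3508/√0.877) = 30.8%.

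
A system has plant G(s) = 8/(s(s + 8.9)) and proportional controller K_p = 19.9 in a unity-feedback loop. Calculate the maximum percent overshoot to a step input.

30.6%

Closed-loop characteristic equation: s² + 8.9s + 159.2 = 0, so ω_n = 12.62 rad/s and ζ = 8.9/(2·12.62) = 0.3527.
%OS = 100·exp(−πζ/√(1−ζ²)) = 100·exp(−π·0.3527/√0.8756) = 30.6%.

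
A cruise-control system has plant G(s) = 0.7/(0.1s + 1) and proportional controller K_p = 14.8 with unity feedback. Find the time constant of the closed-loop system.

Closed loop: T(s) = K_p·G/(1+K_p·G) = 10.36/(0.1s + 1 + 10.36), with pole at s = −(1 + 10.36)/0.1 = −113.6.
Closed-loop time constant τ = 1/113.6 = 0.0088 s.

τ = 0.0088 s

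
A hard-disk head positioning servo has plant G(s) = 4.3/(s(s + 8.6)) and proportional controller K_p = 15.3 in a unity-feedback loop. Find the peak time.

T_p = 0.457 s

The closed-loop denominator s² + 8.6s + 65.79 gives ω_n = √65.79 = 8.111 and ζ = 8.6/(2ω_n) = 0.5301.
Damped frequency ω_d = ω_n√(1−ζ²) = 6.877 rad/s, so peak time T_p = π/ω_d = 0.457 s.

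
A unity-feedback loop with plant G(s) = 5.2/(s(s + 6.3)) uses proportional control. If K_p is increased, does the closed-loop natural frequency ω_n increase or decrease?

increase

ω_n = √(5.2·K_p), which grows with K_p.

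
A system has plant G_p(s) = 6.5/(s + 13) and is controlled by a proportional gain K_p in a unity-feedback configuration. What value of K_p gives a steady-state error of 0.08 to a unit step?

Steady-state error for a unit step on this type-0 loop is 1/(1 + K_p·G_p(0)).
G_p(0) = 0.5. Require 1/(1 + K_p·0.5) = 0.08, so 1 + 0.5·K_p = 12.5.
K_p = (12.5 − 1)/0.5 = 23.

K_p = 23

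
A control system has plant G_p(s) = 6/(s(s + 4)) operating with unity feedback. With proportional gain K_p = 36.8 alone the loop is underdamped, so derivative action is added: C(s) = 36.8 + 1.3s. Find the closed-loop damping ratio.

ζ = 0.397

Forward path: (36.8 + 1.3s)·6/(s(s+4)). The closed-loop characteristic equation is s² + (4 + 6·1.3)s + 6·36.8 = 0.
That is s² + 11.8s + 220.8 = 0, so ω_n = 14.86 rad/s and ζ = 11.8/(2·14.86) = 0.3971.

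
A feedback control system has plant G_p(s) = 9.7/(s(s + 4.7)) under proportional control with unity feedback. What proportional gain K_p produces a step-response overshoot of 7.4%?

From %OS = 100·exp(−πζ/√(1−ζ²)) = 7.4%, ζ = −ln(0.074)/√(π²+ln²(0.074)) = 0.6381.
Characteristic equation s² + 4.7s + 9.7K_p = 0 gives ζ = 4.7/(2√(9.7K_p)).
Setting ζ = 0.6381: √(9.7K_p) = 4.7/(2·0.6381) = 3.683, so K_p = 13.56/9.7 = 1.4.

K_p = 1.4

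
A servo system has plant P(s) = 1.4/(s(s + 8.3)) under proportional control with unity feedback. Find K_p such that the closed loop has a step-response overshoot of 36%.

From %OS = 100·exp(−πζ/√(1−ζ²)) = 36%, ζ = −ln(0.36)/√(π²+ln²(0.36)) = 0.3093.
Characteristic equation s² + 8.3s + 1.4K_p = 0 gives ζ = 8.3/(2√(1.4K_p)).
Setting ζ = 0.3093: √(1.4K_p) = 8.3/(2·0.3093) = 13.42, so K_p = 180.1/1.4 = 129.

K_p = 129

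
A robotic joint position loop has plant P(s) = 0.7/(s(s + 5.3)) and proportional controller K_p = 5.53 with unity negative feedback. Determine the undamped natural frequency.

1 + K_p·P(s) = 0 gives s² + 5.3s + 3.871 = 0.
Matching s² + 2ζω_n s + ω_n²: ω_n = √3.871 = 1.967 rad/s and 2ζω_n = 5.3, so ζ = 5.3/(2·1.967) = 1.35.

ω_n = 1.97 rad/s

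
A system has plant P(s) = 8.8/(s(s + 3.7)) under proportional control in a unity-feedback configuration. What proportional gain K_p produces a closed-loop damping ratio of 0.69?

Closed-loop characteristic equation: s² + 3.7s + K_p·8.8 = 0.
So ω_n = √(8.8K_p) and 2ζω_n = 3.7, giving ζ = 3.7/(2√(8.8K_p)).
Setting ζ = 0.69: √(8.8K_p) = 3.7/(2·0.69) = 2.681, so K_p = 7.189/8.8 = 0.817.

K_p = 0.817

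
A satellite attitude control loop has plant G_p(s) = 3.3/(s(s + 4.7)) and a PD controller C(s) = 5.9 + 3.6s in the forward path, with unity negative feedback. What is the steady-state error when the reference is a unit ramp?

The loop has one pole at the origin (type 1). Velocity error constant K_v = lim_{s→0} s·C(s)G_p(s) = 5.9·3.3/4.7 = 4.143.
Steady-state error to a unit ramp: e_ss = 1/K_v = 0.241.

0.241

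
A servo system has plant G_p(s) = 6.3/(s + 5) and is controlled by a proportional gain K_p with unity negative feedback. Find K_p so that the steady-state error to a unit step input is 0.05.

For a type-0 loop with proportional control, e_ss = 1/(1 + K_p·G_p(0)).
G_p(0) = 1.26. Require 1/(1 + K_p·1.26) = 0.05, so 1 + 1.26·K_p = 20.
K_p = (20 − 1)/1.26 = 15.1.

K_p = 15.1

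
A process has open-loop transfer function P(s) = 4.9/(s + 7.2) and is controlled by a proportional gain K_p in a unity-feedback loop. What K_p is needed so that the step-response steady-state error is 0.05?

K_p = 27.9

For a type-0 loop with proportional control, e_ss = 1/(1 + K_p·P(0)).
P(0) = 0.6806. Require 1/(1 + K_p·0.6806) = 0.05, so 1 + 0.6806·K_p = 20.
K_p = (20 − 1)/0.6806 = 27.9.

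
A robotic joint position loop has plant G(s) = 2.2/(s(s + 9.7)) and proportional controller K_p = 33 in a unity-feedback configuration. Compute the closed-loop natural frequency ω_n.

The closed-loop denominator is s(s+9.7) + 33·2.2 = s² + 9.7s + 72.6.
Matching s² + 2ζω_n s + ω_n²: ω_n = √72.6 = 8.521 rad/s and 2ζω_n = 9.7, so ζ = 9.7/(2·8.521) = 0.569.

ω_n = 8.52 rad/s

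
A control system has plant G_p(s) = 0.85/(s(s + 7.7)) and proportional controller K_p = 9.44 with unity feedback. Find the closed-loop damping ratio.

ζ = 1.36

With unity feedback the closed-loop characteristic equation is s² + 7.7s + 9.44·0.85 = s² + 7.7s + 8.024 = 0.
So ω_n² = 8.024 ⇒ ω_n = 2.833 rad/s, and ζ = 7.7/(2ω_n) = 1.36.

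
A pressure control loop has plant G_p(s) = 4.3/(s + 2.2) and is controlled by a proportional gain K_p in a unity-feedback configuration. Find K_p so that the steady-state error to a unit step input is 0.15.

For a type-0 loop with proportional control, e_ss = 1/(1 + K_p·G_p(0)).
G_p(0) = 1.955. Require 1/(1 + K_p·1.955) = 0.15, so 1 + 1.955·K_p = 6.667.
K_p = (6.667 − 1)/1.955 = 2.9.

K_p = 2.9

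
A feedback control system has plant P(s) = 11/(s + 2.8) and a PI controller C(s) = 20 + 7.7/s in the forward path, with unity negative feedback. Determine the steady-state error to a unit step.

0

The open loop C(s)P(s) has a pole at the origin (type 1), so the static position error constant is infinite and e_ss = 1/(1+∞) = 0.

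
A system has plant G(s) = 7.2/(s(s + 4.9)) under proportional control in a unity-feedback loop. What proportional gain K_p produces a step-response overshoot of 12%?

K_p = 2.66

From %OS = 100·exp(−πζ/√(1−ζ²)) = 12%, ζ = −ln(0.12)/√(π²+ln²(0.12)) = 0.5594.
Characteristic equation s² + 4.9s + 7.2K_p = 0 gives ζ = 4.9/(2√(7.2K_p)).
Setting ζ = 0.5594: √(7.2K_p) = 4.9/(2·0.5594) = 4.38, so K_p = 19.18/7.2 = 2.66.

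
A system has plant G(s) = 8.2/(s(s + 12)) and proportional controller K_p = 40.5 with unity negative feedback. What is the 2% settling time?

T_s ≈ 0.667 s

Closed-loop characteristic equation: s² + 12s + 332.1 = 0, so ω_n = 18.22 rad/s and ζ = 12/(2·18.22) = 0.3292.
2% settling time T_s ≈ 4/(ζω_n) = 4/6 = 0.667 s.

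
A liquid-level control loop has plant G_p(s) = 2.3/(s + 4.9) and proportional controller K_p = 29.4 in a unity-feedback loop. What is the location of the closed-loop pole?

s = -72.52

Closed-loop transfer function: T(s) = K_p·G_p(s)/(1 + K_p·G_p(s)) = 67.62/(s + 4.9 + 67.62) = 67.62/(s + 72.52).
The closed-loop pole is at s = −72.52.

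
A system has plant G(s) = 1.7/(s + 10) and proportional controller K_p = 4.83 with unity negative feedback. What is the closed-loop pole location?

Closed-loop transfer function: T(s) = K_p·G(s)/(1 + K_p·G(s)) = 8.211/(s + 10 + 8.211) = 8.211/(s + 18.21).
The closed-loop pole is at s = −18.21.

s = -18.21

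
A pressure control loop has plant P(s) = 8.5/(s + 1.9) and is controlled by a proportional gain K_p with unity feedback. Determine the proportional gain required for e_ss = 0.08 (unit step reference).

Steady-state error for a unit step on this type-0 loop is 1/(1 + K_p·P(0)).
P(0) = 4.474. Require 1/(1 + K_p·4.474) = 0.08, so 1 + 4.474·K_p = 12.5.
K_p = (12.5 − 1)/4.474 = 2.57.

K_p = 2.57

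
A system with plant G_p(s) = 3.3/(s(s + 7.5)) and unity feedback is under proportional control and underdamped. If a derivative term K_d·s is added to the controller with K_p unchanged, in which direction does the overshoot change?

decrease

With PD the characteristic equation becomes s² + (a + K·K_d)s + K·K_p = 0; the damping term grows, ζ rises, overshoot falls.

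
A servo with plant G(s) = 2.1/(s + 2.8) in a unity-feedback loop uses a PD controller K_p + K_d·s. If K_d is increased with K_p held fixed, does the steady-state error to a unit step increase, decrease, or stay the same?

unchanged

K_d affects only the transient (the s-coefficient); the DC loop gain, and hence e_ss, depends only on K_p.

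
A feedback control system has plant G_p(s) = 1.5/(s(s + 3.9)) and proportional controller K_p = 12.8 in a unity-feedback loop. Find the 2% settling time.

T_s ≈ 2.05 s

From 1 + K_pG_p(s) = 0: s² + 3.9s + 19.2 = 0 ⇒ ω_n = 4.382, ζ = 0.445.
2% settling time T_s ≈ 4/(ζω_n) = 4/1.95 = 2.05 s.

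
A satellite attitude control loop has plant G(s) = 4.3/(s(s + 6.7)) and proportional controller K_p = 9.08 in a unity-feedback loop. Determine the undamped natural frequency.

ω_n = 6.25 rad/s

The closed-loop denominator is s(s+6.7) + 9.08·4.3 = s² + 6.7s + 39.04.
So ω_n² = 39.04 ⇒ ω_n = 6.249 rad/s, and ζ = 6.7/(2ω_n) = 0.536.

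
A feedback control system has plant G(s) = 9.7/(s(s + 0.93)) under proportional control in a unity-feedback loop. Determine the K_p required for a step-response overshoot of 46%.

From %OS = 100·exp(−πζ/√(1−ζ²)) = 46%, ζ = −ln(0.46)/√(π²+ln²(0.46)) = 0.24.
Characteristic equation s² + 0.93s + 9.7K_p = 0 gives ζ = 0.93/(2√(9.7K_p)).
Setting ζ = 0.24: √(9.7K_p) = 0.93/(2·0.24) = 1.938, so K_p = 3.755/9.7 = 0.387.

K_p = 0.387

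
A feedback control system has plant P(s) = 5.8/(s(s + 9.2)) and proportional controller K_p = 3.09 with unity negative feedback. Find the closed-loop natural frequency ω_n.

The closed-loop denominator is s(s+9.2) + 3.09·5.8 = s² + 9.2s + 17.92.
So ω_n² = 17.92 ⇒ ω_n = 4.233 rad/s, and ζ = 9.2/(2ω_n) = 1.09.

ω_n = 4.23 rad/s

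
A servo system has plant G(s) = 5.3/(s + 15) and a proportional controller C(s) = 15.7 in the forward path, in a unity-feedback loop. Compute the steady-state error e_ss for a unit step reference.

The loop is type 0. Static position error constant K_pos = C(0)·G(0) = 15.7·0.3533 = 5.547.
Steady-state error to a unit step: e_ss = 1/(1+K_pos) = 1/6.547 = 0.153.

0.153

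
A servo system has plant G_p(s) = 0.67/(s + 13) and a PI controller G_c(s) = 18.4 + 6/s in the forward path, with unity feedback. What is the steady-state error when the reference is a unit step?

The open loop G_c(s)G_p(s) has a pole at the origin (type 1), so the static position error constant is infinite and e_ss = 1/(1+∞) = 0.

0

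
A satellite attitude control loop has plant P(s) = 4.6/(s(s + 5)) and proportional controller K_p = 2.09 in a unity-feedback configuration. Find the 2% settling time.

From 1 + K_pP(s) = 0: s² + 5s + 9.614 = 0 ⇒ ω_n = 3.101, ζ = 0.8063.
2% settling time T_s ≈ 4/(ζω_n) = 4/2.5 = 1.6 s.

T_s ≈ 1.6 s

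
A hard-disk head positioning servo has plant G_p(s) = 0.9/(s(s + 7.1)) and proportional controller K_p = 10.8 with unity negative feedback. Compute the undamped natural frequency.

1 + K_p·G_p(s) = 0 gives s² + 7.1s + 9.72 = 0.
Matching s² + 2ζω_n s + ω_n²: ω_n = √9.72 = 3.118 rad/s and 2ζω_n = 7.1, so ζ = 7.1/(2·3.118) = 1.14.

ω_n = 3.12 rad/s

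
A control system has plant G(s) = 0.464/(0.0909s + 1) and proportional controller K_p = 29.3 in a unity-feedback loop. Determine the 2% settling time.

T_s ≈ 0.0249 s

Closed loop: T(s) = K_p·G/(1+K_p·G) = 13.6/(0.0909s + 1 + 13.6), with pole at s = −(1 + 13.6)/0.0909 = −160.6.
τ = 1/160.6 = 0.006228 s, so 2% settling time ≈ 4τ = 0.0249 s.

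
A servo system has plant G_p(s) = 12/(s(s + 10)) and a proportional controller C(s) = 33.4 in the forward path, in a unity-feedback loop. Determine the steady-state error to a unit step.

0

The open loop C(s)G_p(s) has a pole at the origin (type 1), so the static position error constant is infinite and e_ss = 1/(1+∞) = 0.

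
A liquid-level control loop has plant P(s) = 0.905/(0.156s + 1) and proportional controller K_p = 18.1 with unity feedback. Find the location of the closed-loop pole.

Closed loop: T(s) = K_p·P/(1+K_p·P) = 16.38/(0.156s + 1 + 16.38), with pole at s = −(1 + 16.38)/0.156 = −111.4.

s = -111.4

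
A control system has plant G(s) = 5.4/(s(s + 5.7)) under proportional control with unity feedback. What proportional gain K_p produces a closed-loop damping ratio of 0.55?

Closed-loop characteristic equation: s² + 5.7s + K_p·5.4 = 0.
So ω_n = √(5.4K_p) and 2ζω_n = 5.7, giving ζ = 5.7/(2√(5.4K_p)).
Setting ζ = 0.55: √(5.4K_p) = 5.7/(2·0.55) = 5.182, so K_p = 26.85/5.4 = 4.97.

K_p = 4.97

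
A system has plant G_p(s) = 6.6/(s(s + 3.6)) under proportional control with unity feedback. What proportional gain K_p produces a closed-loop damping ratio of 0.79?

K_p = 0.787

Closed-loop characteristic equation: s² + 3.6s + K_p·6.6 = 0.
So ω_n = √(6.6K_p) and 2ζω_n = 3.6, giving ζ = 3.6/(2√(6.6K_p)).
Setting ζ = 0.79: √(6.6K_p) = 3.6/(2·0.79) = 2.278, so K_p = 5.191/6.6 = 0.787.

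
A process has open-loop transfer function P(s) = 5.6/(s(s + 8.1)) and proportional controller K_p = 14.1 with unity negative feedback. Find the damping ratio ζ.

The closed-loop denominator is s(s+8.1) + 14.1·5.6 = s² + 8.1s + 78.96.
So ω_n² = 78.96 ⇒ ω_n = 8.886 rad/s, and ζ = 8.1/(2ω_n) = 0.456.

ζ = 0.456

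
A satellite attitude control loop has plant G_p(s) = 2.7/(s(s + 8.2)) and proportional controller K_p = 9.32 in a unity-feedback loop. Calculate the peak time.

T_p = 1.09 s

Closed-loop characteristic equation: s² + 8.2s + 25.16 = 0, so ω_n = 5.016 rad/s and ζ = 8.2/(2·5.016) = 0.8173.
Damped frequency ω_d = ω_n√(1−ζ²) = 2.89 rad/s, so peak time T_p = π/ω_d = 1.09 s.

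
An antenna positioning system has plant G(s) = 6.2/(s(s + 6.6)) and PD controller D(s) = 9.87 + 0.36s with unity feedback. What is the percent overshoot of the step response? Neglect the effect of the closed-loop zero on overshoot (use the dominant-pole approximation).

Forward path: (9.87 + 0.36s)·6.2/(s(s+6.6)). The closed-loop characteristic equation is s² + (6.6 + 6.2·0.36)s + 6.2·9.87 = 0.
That is s² + 8.832s + 61.19 = 0, so ω_n = 7.823 rad/s and ζ = 8.832/(2·7.823) = 0.5645.
%OS = 100·exp(−πζ/√(1−ζ²)) = 11.7%.

11.7%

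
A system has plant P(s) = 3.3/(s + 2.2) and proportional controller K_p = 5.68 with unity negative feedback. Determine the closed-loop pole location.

s = -20.94

Closed-loop transfer function: T(s) = K_p·P(s)/(1 + K_p·P(s)) = 18.74/(s + 2.2 + 18.74) = 18.74/(s + 20.94).
The closed-loop pole is at s = −20.94.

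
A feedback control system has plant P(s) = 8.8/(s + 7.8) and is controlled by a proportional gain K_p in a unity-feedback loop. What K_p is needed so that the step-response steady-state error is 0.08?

Steady-state error for a unit step on this type-0 loop is 1/(1 + K_p·P(0)).
P(0) = 1.128. Require 1/(1 + K_p·1.128) = 0.08, so 1 + 1.128·K_p = 12.5.
K_p = (12.5 − 1)/1.128 = 10.2.

K_p = 10.2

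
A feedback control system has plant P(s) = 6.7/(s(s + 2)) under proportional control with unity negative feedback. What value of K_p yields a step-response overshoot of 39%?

K_p = 1.81

From %OS = 100·exp(−πζ/√(1−ζ²)) = 39%, ζ = −ln(0.39)/√(π²+ln²(0.39)) = 0.2871.
Characteristic equation s² + 2s + 6.7K_p = 0 gives ζ = 2/(2√(6.7K_p)).
Setting ζ = 0.2871: √(6.7K_p) = 2/(2·0.2871) = 3.483, so K_p = 12.13/6.7 = 1.81.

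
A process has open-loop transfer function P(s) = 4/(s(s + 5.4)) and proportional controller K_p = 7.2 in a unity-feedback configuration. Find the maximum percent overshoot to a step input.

From 1 + K_pP(s) = 0: s² + 5.4s + 28.8 = 0 ⇒ ω_n = 5.367, ζ = 0.5031.
%OS = 100·exp(−πζ/√(1−ζ²)) = 100·exp(−π·0.5031/√0.7469) = 16.1%.

16.1%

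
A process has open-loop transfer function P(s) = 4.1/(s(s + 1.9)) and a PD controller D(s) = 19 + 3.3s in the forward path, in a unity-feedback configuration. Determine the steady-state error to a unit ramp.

The loop has one pole at the origin (type 1). Velocity error constant K_v = lim_{s→0} s·D(s)P(s) = 19·4.1/1.9 = 41.
Steady-state error to a unit ramp: e_ss = 1/K_v = 0.0244.

0.0244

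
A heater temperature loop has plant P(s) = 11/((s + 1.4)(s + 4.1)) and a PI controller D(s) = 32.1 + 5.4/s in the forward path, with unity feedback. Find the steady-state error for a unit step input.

The open loop D(s)P(s) has a pole at the origin (type 1), so the static position error constant is infinite and e_ss = 1/(1+∞) = 0.

0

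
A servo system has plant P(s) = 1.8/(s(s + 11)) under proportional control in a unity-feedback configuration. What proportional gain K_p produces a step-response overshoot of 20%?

K_p = 80.8

From %OS = 100·exp(−πζ/√(1−ζ²)) = 20%, ζ = −ln(0.2)/√(π²+ln²(0.2)) = 0.4559.
Characteristic equation s² + 11s + 1.8K_p = 0 gives ζ = 11/(2√(1.8K_p)).
Setting ζ = 0.4559: √(1.8K_p) = 11/(2·0.4559) = 12.06, so K_p = 145.5/1.8 = 80.8.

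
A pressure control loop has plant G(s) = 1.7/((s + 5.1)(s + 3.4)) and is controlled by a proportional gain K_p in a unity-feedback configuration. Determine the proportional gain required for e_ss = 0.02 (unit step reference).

K_p = 500

Steady-state error for a unit step on this type-0 loop is 1/(1 + K_p·G(0)).
G(0) = 0.09804. Require 1/(1 + K_p·0.09804) = 0.02, so 1 + 0.09804·K_p = 50.
K_p = (50 − 1)/0.09804 = 500.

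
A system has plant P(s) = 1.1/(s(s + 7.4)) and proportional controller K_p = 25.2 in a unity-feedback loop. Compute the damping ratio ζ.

ζ = 0.703

1 + K_p·P(s) = 0 gives s² + 7.4s + 27.72 = 0.
Matching s² + 2ζω_n s + ω_n²: ω_n = √27.72 = 5.265 rad/s and 2ζω_n = 7.4, so ζ = 7.4/(2·5.265) = 0.703.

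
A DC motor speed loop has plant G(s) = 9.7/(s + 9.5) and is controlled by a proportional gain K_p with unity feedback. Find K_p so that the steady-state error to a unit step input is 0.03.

The loop is type 0, so e_ss(step) = 1/(1 + K_pos) with K_pos = K_p·G(0).
G(0) = 1.021. Require 1/(1 + K_p·1.021) = 0.03, so 1 + 1.021·K_p = 33.33.
K_p = (33.33 − 1)/1.021 = 31.7.

K_p = 31.7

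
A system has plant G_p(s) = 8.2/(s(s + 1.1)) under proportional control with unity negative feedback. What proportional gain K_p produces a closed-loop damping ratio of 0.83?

K_p = 0.0535

Closed-loop characteristic equation: s² + 1.1s + K_p·8.2 = 0.
So ω_n = √(8.2K_p) and 2ζω_n = 1.1, giving ζ = 1.1/(2√(8.2K_p)).
Setting ζ = 0.83: √(8.2K_p) = 1.1/(2·0.83) = 0.6627, so K_p = 0.4391/8.2 = 0.0535.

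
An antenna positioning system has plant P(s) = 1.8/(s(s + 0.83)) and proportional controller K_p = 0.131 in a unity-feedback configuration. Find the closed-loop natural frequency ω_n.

With unity feedback the closed-loop characteristic equation is s² + 0.83s + 0.131·1.8 = s² + 0.83s + 0.2358 = 0.
Matching s² + 2ζω_n s + ω_n²: ω_n = √0.2358 = 0.4856 rad/s and 2ζω_n = 0.83, so ζ = 0.83/(2·0.4856) = 0.855.

ω_n = 0.486 rad/s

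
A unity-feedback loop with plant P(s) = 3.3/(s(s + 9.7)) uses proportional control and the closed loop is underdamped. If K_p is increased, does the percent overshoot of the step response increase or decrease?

Characteristic equation s² + 9.7s + K_p·3.3 = 0: raising K_p raises ω_n while 2ζω_n = 9.7 is fixed, so ζ falls and overshoot grows.

increase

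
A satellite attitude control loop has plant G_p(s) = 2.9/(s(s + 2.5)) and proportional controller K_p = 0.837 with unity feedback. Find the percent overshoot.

Closed-loop characteristic equation: s² + 2.5s + 2.427 = 0, so ω_n = 1.558 rad/s and ζ = 2.5/(2·1.558) = 0.8023.
%OS = 100·exp(−πζ/√(1−ζ²)) = 100·exp(−π·0.8023/√0.3563) = 1.47%.

1.47%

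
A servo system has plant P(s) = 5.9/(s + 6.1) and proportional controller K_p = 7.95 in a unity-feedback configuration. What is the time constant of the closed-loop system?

Closed-loop transfer function: T(s) = K_p·P(s)/(1 + K_p·P(s)) = 46.91/(s + 6.1 + 46.91) = 46.91/(s + 53.01).
Time constant τ = 1/53.01 = 0.0189 s.

τ = 0.0189 s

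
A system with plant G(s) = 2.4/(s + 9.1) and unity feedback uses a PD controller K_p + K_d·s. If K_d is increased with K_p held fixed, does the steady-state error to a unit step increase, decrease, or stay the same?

K_d affects only the transient (the s-coefficient); the DC loop gain, and hence e_ss, depends only on K_p.

unchanged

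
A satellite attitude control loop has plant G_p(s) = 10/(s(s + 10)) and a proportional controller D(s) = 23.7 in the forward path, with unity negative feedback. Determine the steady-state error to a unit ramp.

The loop has one pole at the origin (type 1). Velocity error constant K_v = lim_{s→0} s·D(s)G_p(s) = 23.7·10/10 = 23.7.
Steady-state error to a unit ramp: e_ss = 1/K_v = 0.0422.

0.0422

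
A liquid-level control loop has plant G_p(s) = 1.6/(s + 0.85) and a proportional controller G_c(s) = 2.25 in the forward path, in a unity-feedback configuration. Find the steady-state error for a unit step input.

0.191

The loop is type 0. Static position error constant K_pos = G_c(0)·G_p(0) = 2.25·1.882 = 4.235.
Steady-state error to a unit step: e_ss = 1/(1+K_pos) = 1/5.235 = 0.191.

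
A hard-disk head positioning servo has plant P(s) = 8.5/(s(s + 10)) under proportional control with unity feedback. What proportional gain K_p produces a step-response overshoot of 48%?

From %OS = 100·exp(−πζ/√(1−ζ²)) = 48%, ζ = −ln(0.48)/√(π²+ln²(0.48)) = 0.2275.
Characteristic equation s² + 10s + 8.5K_p = 0 gives ζ = 10/(2√(8.5K_p)).
Setting ζ = 0.2275: √(8.5K_p) = 10/(2·0.2275) = 21.98, so K_p = 483/8.5 = 56.8.

K_p = 56.8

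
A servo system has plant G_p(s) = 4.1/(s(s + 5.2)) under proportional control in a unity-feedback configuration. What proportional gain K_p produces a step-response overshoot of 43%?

From %OS = 100·exp(−πζ/√(1−ζ²)) = 43%, ζ = −ln(0.43)/√(π²+ln²(0.43)) = 0.2594.
Characteristic equation s² + 5.2s + 4.1K_p = 0 gives ζ = 5.2/(2√(4.1K_p)).
Setting ζ = 0.2594: √(4.1K_p) = 5.2/(2·0.2594) = 10.02, so K_p = 100.4/4.1 = 24.5.

K_p = 24.5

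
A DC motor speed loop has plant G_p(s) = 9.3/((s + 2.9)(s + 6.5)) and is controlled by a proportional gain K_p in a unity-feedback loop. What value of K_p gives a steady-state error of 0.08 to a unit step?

K_p = 23.3

The loop is type 0, so e_ss(step) = 1/(1 + K_pos) with K_pos = K_p·G_p(0).
G_p(0) = 0.4934. Require 1/(1 + K_p·0.4934) = 0.08, so 1 + 0.4934·K_p = 12.5.
K_p = (12.5 − 1)/0.4934 = 23.3.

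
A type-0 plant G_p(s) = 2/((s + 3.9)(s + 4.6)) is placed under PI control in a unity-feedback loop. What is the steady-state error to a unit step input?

The PI controller's integrator makes the forward path type 1, so e_ss to a step is zero.

0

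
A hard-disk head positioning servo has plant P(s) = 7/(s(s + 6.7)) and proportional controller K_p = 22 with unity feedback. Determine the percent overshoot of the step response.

41.4%

From 1 + K_pP(s) = 0: s² + 6.7s + 154 = 0 ⇒ ω_n = 12.41, ζ = 0.27.
%OS = 100·exp(−πζ/√(1−ζ²)) = 100·exp(−π·0.27/√0.9271) = 41.4%.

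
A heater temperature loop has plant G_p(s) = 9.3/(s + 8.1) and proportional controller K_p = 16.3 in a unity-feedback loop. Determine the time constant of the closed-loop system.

τ = 0.00626 s

Closed-loop transfer function: T(s) = K_p·G_p(s)/(1 + K_p·G_p(s)) = 151.6/(s + 8.1 + 151.6) = 151.6/(s + 159.7).
Time constant τ = 1/159.7 = 0.00626 s.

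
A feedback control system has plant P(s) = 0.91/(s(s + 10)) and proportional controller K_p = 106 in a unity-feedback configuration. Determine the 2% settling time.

Closed-loop characteristic equation: s² + 10s + 96.46 = 0, so ω_n = 9.821 rad/s and ζ = 10/(2·9.821) = 0.5091.
2% settling time T_s ≈ 4/(ζω_n) = 4/5 = 0.8 s.

T_s ≈ 0.8 s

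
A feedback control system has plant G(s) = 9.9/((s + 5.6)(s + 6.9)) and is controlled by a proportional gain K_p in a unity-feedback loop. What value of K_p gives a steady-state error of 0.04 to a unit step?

The loop is type 0, so e_ss(step) = 1/(1 + K_pos) with K_pos = K_p·G(0).
G(0) = 0.2562. Require 1/(1 + K_p·0.2562) = 0.04, so 1 + 0.2562·K_p = 25.
K_p = (25 − 1)/0.2562 = 93.7.

K_p = 93.7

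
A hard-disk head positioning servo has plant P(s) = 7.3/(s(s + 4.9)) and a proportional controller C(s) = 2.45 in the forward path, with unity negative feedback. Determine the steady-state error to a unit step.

The open loop C(s)P(s) has a pole at the origin (type 1), so the static position error constant is infinite and e_ss = 1/(1+∞) = 0.

0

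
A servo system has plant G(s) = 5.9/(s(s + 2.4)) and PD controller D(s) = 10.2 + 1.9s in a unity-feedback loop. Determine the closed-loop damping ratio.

Forward path: (10.2 + 1.9s)·5.9/(s(s+2.4)). The closed-loop characteristic equation is s² + (2.4 + 5.9·1.9)s + 5.9·10.2 = 0.
That is s² + 13.61s + 60.18 = 0, so ω_n = 7.758 rad/s and ζ = 13.61/(2·7.758) = 0.8772.

ζ = 0.877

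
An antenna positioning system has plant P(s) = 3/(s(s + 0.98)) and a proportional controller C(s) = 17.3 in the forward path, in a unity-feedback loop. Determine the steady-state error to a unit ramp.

The loop has one pole at the origin (type 1). Velocity error constant K_v = lim_{s→0} s·C(s)P(s) = 17.3·3/0.98 = 52.96.
Steady-state error to a unit ramp: e_ss = 1/K_v = 0.0189.

0.0189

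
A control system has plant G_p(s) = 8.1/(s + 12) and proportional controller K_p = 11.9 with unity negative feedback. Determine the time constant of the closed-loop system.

Closed-loop transfer function: T(s) = K_p·G_p(s)/(1 + K_p·G_p(s)) = 96.39/(s + 12 + 96.39) = 96.39/(s + 108.4).
Time constant τ = 1/108.4 = 0.00923 s.

τ = 0.00923 s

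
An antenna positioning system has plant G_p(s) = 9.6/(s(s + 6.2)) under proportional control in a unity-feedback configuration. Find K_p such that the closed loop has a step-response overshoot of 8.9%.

K_p = 2.69

From %OS = 100·exp(−πζ/√(1−ζ²)) = 8.9%, ζ = −ln(0.089)/√(π²+ln²(0.089)) = 0.6101.
Characteristic equation s² + 6.2s + 9.6K_p = 0 gives ζ = 6.2/(2√(9.6K_p)).
Setting ζ = 0.6101: √(9.6K_p) = 6.2/(2·0.6101) = 5.081, so K_p = 25.82/9.6 = 2.69.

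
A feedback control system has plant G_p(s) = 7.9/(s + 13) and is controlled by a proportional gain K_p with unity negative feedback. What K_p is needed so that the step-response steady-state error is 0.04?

K_p = 39.5

The loop is type 0, so e_ss(step) = 1/(1 + K_pos) with K_pos = K_p·G_p(0).
G_p(0) = 0.6077. Require 1/(1 + K_p·0.6077) = 0.04, so 1 + 0.6077·K_p = 25.
K_p = (25 − 1)/0.6077 = 39.5.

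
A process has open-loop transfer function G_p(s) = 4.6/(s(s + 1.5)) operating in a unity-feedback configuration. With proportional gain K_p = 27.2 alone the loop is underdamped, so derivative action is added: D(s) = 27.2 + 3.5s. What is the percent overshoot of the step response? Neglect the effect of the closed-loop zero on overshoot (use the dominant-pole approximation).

1.82%

Forward path: (27.2 + 3.5s)·4.6/(s(s+1.5)). The closed-loop characteristic equation is s² + (1.5 + 4.6·3.5)s + 4.6·27.2 = 0.
That is s² + 17.6s + 125.1 = 0, so ω_n = 11.19 rad/s and ζ = 17.6/(2·11.19) = 0.7867.
%OS = 100·exp(−πζ/√(1−ζ²)) = 1.82%.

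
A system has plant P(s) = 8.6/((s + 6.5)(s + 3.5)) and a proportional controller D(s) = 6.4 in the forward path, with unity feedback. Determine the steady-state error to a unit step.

0.292

The loop is type 0. Static position error constant K_pos = D(0)·P(0) = 6.4·0.378 = 2.419.
Steady-state error to a unit step: e_ss = 1/(1+K_pos) = 1/3.419 = 0.292.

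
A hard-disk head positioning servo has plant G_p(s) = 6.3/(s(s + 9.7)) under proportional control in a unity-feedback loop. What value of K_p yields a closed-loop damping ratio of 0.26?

Closed-loop characteristic equation: s² + 9.7s + K_p·6.3 = 0.
So ω_n = √(6.3K_p) and 2ζω_n = 9.7, giving ζ = 9.7/(2√(6.3K_p)).
Setting ζ = 0.26: √(6.3K_p) = 9.7/(2·0.26) = 18.65, so K_p = 348/6.3 = 55.2.

K_p = 55.2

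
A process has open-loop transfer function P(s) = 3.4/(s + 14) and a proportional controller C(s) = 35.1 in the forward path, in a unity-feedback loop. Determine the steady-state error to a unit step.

The loop is type 0. Static position error constant K_pos = C(0)·P(0) = 35.1·0.2429 = 8.524.
Steady-state error to a unit step: e_ss = 1/(1+K_pos) = 1/9.524 = 0.105.

0.105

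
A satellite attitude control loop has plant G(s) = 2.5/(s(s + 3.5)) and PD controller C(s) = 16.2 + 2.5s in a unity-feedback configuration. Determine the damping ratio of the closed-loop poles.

ζ = 0.766

Forward path: (16.2 + 2.5s)·2.5/(s(s+3.5)). The closed-loop characteristic equation is s² + (3.5 + 2.5·2.5)s + 2.5·16.2 = 0.
That is s² + 9.75s + 40.5 = 0, so ω_n = 6.364 rad/s and ζ = 9.75/(2·6.364) = 0.766.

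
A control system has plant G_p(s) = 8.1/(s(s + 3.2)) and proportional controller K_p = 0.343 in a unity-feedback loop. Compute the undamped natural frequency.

With unity feedback the closed-loop characteristic equation is s² + 3.2s + 0.343·8.1 = s² + 3.2s + 2.778 = 0.
So ω_n² = 2.778 ⇒ ω_n = 1.667 rad/s, and ζ = 3.2/(2ω_n) = 0.96.

ω_n = 1.67 rad/s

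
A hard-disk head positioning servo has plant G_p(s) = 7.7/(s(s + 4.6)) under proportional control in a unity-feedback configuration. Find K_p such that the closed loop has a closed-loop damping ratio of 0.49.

Closed-loop characteristic equation: s² + 4.6s + K_p·7.7 = 0.
So ω_n = √(7.7K_p) and 2ζω_n = 4.6, giving ζ = 4.6/(2√(7.7K_p)).
Setting ζ = 0.49: √(7.7K_p) = 4.6/(2·0.49) = 4.694, so K_p = 22.03/7.7 = 2.86.

K_p = 2.86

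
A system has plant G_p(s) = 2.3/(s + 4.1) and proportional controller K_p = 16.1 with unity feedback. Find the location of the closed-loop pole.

s = -41.13

Closed-loop transfer function: T(s) = K_p·G_p(s)/(1 + K_p·G_p(s)) = 37.03/(s + 4.1 + 37.03) = 37.03/(s + 41.13).
The closed-loop pole is at s = −41.13.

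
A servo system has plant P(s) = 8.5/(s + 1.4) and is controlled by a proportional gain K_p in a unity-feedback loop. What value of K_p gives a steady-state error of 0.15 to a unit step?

K_p = 0.933

For a type-0 loop with proportional control, e_ss = 1/(1 + K_p·P(0)).
P(0) = 6.071. Require 1/(1 + K_p·6.071) = 0.15, so 1 + 6.071·K_p = 6.667.
K_p = (6.667 − 1)/6.071 = 0.933.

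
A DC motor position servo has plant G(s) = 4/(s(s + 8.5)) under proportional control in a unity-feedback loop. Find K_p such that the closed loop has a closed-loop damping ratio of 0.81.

Closed-loop characteristic equation: s² + 8.5s + K_p·4 = 0.
So ω_n = √(4K_p) and 2ζω_n = 8.5, giving ζ = 8.5/(2√(4K_p)).
Setting ζ = 0.81: √(4K_p) = 8.5/(2·0.81) = 5.247, so K_p = 27.53/4 = 6.88.

K_p = 6.88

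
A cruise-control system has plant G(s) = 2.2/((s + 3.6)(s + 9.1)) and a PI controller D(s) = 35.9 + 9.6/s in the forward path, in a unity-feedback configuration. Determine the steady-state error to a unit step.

The open loop D(s)G(s) has a pole at the origin (type 1), so the static position error constant is infinite and e_ss = 1/(1+∞) = 0.

0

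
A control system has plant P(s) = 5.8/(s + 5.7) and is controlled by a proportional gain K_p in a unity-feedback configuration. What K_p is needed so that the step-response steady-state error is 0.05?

K_p = 18.7

The loop is type 0, so e_ss(step) = 1/(1 + K_pos) with K_pos = K_p·P(0).
P(0) = 1.018. Require 1/(1 + K_p·1.018) = 0.05, so 1 + 1.018·K_p = 20.
K_p = (20 − 1)/1.018 = 18.7.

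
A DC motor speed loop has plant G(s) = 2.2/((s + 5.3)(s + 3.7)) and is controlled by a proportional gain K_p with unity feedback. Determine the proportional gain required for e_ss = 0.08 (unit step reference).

K_p = 103

The loop is type 0, so e_ss(step) = 1/(1 + K_pos) with K_pos = K_p·G(0).
G(0) = 0.1122. Require 1/(1 + K_p·0.1122) = 0.08, so 1 + 0.1122·K_p = 12.5.
K_p = (12.5 − 1)/0.1122 = 103.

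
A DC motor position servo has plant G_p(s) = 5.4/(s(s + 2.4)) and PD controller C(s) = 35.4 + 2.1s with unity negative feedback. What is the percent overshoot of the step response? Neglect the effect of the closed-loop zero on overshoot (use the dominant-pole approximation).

Forward path: (35.4 + 2.1s)·5.4/(s(s+2.4)). The closed-loop characteristic equation is s² + (2.4 + 5.4·2.1)s + 5.4·35.4 = 0.
That is s² + 13.74s + 191.2 = 0, so ω_n = 13.83 rad/s and ζ = 13.74/(2·13.83) = 0.4969.
%OS = 100·exp(−πζ/√(1−ζ²)) = 16.5%.

16.5%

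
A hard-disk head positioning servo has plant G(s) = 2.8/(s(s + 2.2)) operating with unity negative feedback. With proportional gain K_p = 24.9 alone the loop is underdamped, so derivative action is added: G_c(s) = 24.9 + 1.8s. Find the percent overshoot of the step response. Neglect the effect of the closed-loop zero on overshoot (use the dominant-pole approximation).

Forward path: (24.9 + 1.8s)·2.8/(s(s+2.2)). The closed-loop characteristic equation is s² + (2.2 + 2.8·1.8)s + 2.8·24.9 = 0.
That is s² + 7.24s + 69.72 = 0, so ω_n = 8.35 rad/s and ζ = 7.24/(2·8.35) = 0.4335.
%OS = 100·exp(−πζ/√(1−ζ²)) = 22.1%.

22.1%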